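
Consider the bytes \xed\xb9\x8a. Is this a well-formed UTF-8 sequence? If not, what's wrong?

invalid (encodes a surrogate (U+D800–U+DFFF))

Structurally a 3-byte sequence; payload = 0xDE4A.
But 0xDE4A is in U+D800–U+DFFF, the surrogate range. Surrogates are not Unicode scalar values and are forbidden in UTF-8.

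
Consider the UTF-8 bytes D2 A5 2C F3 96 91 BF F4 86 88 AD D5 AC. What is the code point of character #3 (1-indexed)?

U+D647F

Offset 0: leading byte 0xD2 = 11010010 → 2-byte char #1 = D2 A5.
Offset 2: leading byte 0x2C = 00101100 → 1-byte char #2 = 2C.
Offset 3: leading byte 0xF3 = 11110011 → 4-byte char #3 = F3 96 91 BF.
Leading byte 0xF3 = 11110011 matches 11110xxx → 4-byte sequence.
Byte 1: 0xF3 = 11110011, payload 011 (3 bits).
Byte 2: 0x96 = 10010110 (10xxxxxx ✓), payload 010110.
Byte 3: 0x91 = 10010001 (10xxxxxx ✓), payload 010001.
Byte 4: 0xBF = 10111111 (10xxxxxx ✓), payload 111111.
Concatenate: 011010110010001111111 = 0xD647F (21 bits → U+D647F).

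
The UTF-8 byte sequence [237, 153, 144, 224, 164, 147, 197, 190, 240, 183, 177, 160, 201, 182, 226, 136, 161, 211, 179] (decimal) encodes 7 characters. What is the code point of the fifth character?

U+0276

Offset 0: leading byte 0xED = 11101101 → 3-byte char #1 = ED 99 90.
Offset 3: leading byte 0xE0 = 11100000 → 3-byte char #2 = E0 A4 93.
Offset 6: leading byte 0xC5 = 11000101 → 2-byte char #3 = C5 BE.
Offset 8: leading byte 0xF0 = 11110000 → 4-byte char #4 = F0 B7 B1 A0.
Offset 12: leading byte 0xC9 = 11001001 → 2-byte char #5 = C9 B6.
Leading byte 0xC9 = 11001001 matches 110xxxxx → 2-byte sequence.
Byte 1: 0xC9 = 11001001, payload 01001 (5 bits).
Byte 2: 0xB6 = 10110110 (10xxxxxx ✓), payload 110110.
Concatenate: 01001110110 = 0x276 (11 bits → U+0276).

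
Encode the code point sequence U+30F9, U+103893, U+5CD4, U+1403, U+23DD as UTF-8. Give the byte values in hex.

U+30F9: 3-byte form → E3 83 B9.
U+103893: 4-byte form → F4 83 A2 93.
U+5CD4: 3-byte form → E5 B3 94.
U+1403: 3-byte form → E1 90 83.
U+23DD: 3-byte form → E2 8F 9D.
Concatenated (16 bytes): E3 83 B9 F4 83 A2 93 E5 B3 94 E1 90 83 E2 8F 9D.

E3 83 B9 F4 83 A2 93 E5 B3 94 E1 90 83 E2 8F 9D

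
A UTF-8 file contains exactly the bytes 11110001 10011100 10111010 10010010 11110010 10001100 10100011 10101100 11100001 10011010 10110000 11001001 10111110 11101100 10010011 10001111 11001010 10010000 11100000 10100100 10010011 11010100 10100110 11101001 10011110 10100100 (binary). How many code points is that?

Byte at offset 0: 0xF1 = 11110001 → 4-byte char (#1). Advance 4.
Byte at offset 4: 0xF2 = 11110010 → 4-byte char (#2). Advance 4.
Byte at offset 8: 0xE1 = 11100001 → 3-byte char (#3). Advance 3.
Byte at offset 11: 0xC9 = 11001001 → 2-byte char (#4). Advance 2.
Byte at offset 13: 0xEC = 11101100 → 3-byte char (#5). Advance 3.
Byte at offset 16: 0xCA = 11001010 → 2-byte char (#6). Advance 2.
Byte at offset 18: 0xE0 = 11100000 → 3-byte char (#7). Advance 3.
Byte at offset 21: 0xD4 = 11010100 → 2-byte char (#8). Advance 2.
Byte at offset 23: 0xE9 = 11101001 → 3-byte char (#9). Advance 3.
Reached end at offset 26 after 9 code points.

9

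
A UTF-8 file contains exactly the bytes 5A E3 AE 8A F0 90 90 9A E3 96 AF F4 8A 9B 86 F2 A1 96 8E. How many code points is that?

Byte at offset 0: 0x5A = 01011010 → 1-byte char (#1). Advance 1.
Byte at offset 1: 0xE3 = 11100011 → 3-byte char (#2). Advance 3.
Byte at offset 4: 0xF0 = 11110000 → 4-byte char (#3). Advance 4.
Byte at offset 8: 0xE3 = 11100011 → 3-byte char (#4). Advance 3.
Byte at offset 11: 0xF4 = 11110100 → 4-byte char (#5). Advance 4.
Byte at offset 15: 0xF2 = 11110010 → 4-byte char (#6). Advance 4.
Reached end at offset 19 after 6 code points.

6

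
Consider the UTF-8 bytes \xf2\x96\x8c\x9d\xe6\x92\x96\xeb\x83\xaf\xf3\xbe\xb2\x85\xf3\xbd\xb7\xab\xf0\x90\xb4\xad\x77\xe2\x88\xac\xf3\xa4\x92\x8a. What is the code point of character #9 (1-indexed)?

U+E448A

Offset 0: leading byte 0xF2 = 11110010 → 4-byte char #1 = F2 96 8C 9D.
Offset 4: leading byte 0xE6 = 11100110 → 3-byte char #2 = E6 92 96.
Offset 7: leading byte 0xEB = 11101011 → 3-byte char #3 = EB 83 AF.
Offset 10: leading byte 0xF3 = 11110011 → 4-byte char #4 = F3 BE B2 85.
Offset 14: leading byte 0xF3 = 11110011 → 4-byte char #5 = F3 BD B7 AB.
Offset 18: leading byte 0xF0 = 11110000 → 4-byte char #6 = F0 90 B4 AD.
Offset 22: leading byte 0x77 = 01110111 → 1-byte char #7 = 77.
Offset 23: leading byte 0xE2 = 11100010 → 3-byte char #8 = E2 88 AC.
Offset 26: leading byte 0xF3 = 11110011 → 4-byte char #9 = F3 A4 92 8A.
Leading byte 0xF3 = 11110011 matches 11110xxx → 4-byte sequence.
Byte 1: 0xF3 = 11110011, payload 011 (3 bits).
Byte 2: 0xA4 = 10100100 (10xxxxxx ✓), payload 100100.
Byte 3: 0x92 = 10010010 (10xxxxxx ✓), payload 010010.
Byte 4: 0x8A = 10001010 (10xxxxxx ✓), payload 001010.
Concatenate: 011100100010010001010 = 0xE448A (21 bits → U+E448A).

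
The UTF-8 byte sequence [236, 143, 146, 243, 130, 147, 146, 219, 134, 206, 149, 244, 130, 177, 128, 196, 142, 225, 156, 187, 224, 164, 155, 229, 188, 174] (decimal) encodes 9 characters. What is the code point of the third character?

U+06C6

Offset 0: leading byte 0xEC = 11101100 → 3-byte char #1 = EC 8F 92.
Offset 3: leading byte 0xF3 = 11110011 → 4-byte char #2 = F3 82 93 92.
Offset 7: leading byte 0xDB = 11011011 → 2-byte char #3 = DB 86.
Leading byte 0xDB = 11011011 matches 110xxxxx → 2-byte sequence.
Byte 1: 0xDB = 11011011, payload 11011 (5 bits).
Byte 2: 0x86 = 10000110 (10xxxxxx ✓), payload 000110.
Concatenate: 11011000110 = 0x6C6 (11 bits → U+06C6).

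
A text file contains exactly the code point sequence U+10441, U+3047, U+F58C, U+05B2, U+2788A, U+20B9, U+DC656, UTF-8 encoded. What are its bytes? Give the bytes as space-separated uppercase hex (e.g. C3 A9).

U+10441: 4-byte form → F0 90 91 81.
U+3047: 3-byte form → E3 81 87.
U+F58C: 3-byte form → EF 96 8C.
U+05B2: 2-byte form → D6 B2.
U+2788A: 4-byte form → F0 A7 A2 8A.
U+20B9: 3-byte form → E2 82 B9.
U+DC656: 4-byte form → F3 9C 99 96.
Concatenated (23 bytes): F0 90 91 81 E3 81 87 EF 96 8C D6 B2 F0 A7 A2 8A E2 82 B9 F3 9C 99 96.

F0 90 91 81 E3 81 87 EF 96 8C D6 B2 F0 A7 A2 8A E2 82 B9 F3 9C 99 96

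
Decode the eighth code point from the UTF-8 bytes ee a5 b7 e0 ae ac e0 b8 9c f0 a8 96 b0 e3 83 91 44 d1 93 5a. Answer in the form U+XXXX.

U+005A

Offset 0: leading byte 0xEE = 11101110 → 3-byte char #1 = EE A5 B7.
Offset 3: leading byte 0xE0 = 11100000 → 3-byte char #2 = E0 AE AC.
Offset 6: leading byte 0xE0 = 11100000 → 3-byte char #3 = E0 B8 9C.
Offset 9: leading byte 0xF0 = 11110000 → 4-byte char #4 = F0 A8 96 B0.
Offset 13: leading byte 0xE3 = 11100011 → 3-byte char #5 = E3 83 91.
Offset 16: leading byte 0x44 = 01000100 → 1-byte char #6 = 44.
Offset 17: leading byte 0xD1 = 11010001 → 2-byte char #7 = D1 93.
Offset 19: leading byte 0x5A = 01011010 → 1-byte char #8 = 5A.
Leading byte 0x5A = 01011010 matches 0xxxxxxx → 1-byte sequence.
Byte 1: 0x5A = 01011010, payload 1011010 (7 bits).
Concatenate: 1011010 = 0x5A (7 bits → U+005A).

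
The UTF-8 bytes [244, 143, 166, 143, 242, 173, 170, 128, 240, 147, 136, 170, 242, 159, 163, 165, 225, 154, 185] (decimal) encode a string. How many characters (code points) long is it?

Byte at offset 0: 0xF4 = 11110100 → 4-byte char (#1). Advance 4.
Byte at offset 4: 0xF2 = 11110010 → 4-byte char (#2). Advance 4.
Byte at offset 8: 0xF0 = 11110000 → 4-byte char (#3). Advance 4.
Byte at offset 12: 0xF2 = 11110010 → 4-byte char (#4). Advance 4.
Byte at offset 16: 0xE1 = 11100001 → 3-byte char (#5). Advance 3.
Reached end at offset 19 after 5 code points.

5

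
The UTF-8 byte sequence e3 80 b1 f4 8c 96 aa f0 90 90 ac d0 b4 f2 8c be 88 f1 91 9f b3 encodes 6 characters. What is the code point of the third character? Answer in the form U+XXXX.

U+1042C

Offset 0: leading byte 0xE3 = 11100011 → 3-byte char #1 = E3 80 B1.
Offset 3: leading byte 0xF4 = 11110100 → 4-byte char #2 = F4 8C 96 AA.
Offset 7: leading byte 0xF0 = 11110000 → 4-byte char #3 = F0 90 90 AC.
Leading byte 0xF0 = 11110000 matches 11110xxx → 4-byte sequence.
Byte 1: 0xF0 = 11110000, payload 000 (3 bits).
Byte 2: 0x90 = 10010000 (10xxxxxx ✓), payload 010000.
Byte 3: 0x90 = 10010000 (10xxxxxx ✓), payload 010000.
Byte 4: 0xAC = 10101100 (10xxxxxx ✓), payload 101100.
Concatenate: 000010000010000101100 = 0x1042C (21 bits → U+1042C).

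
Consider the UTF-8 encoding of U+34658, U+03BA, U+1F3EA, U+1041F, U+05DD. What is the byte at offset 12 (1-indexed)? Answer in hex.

1-indexed offset 12 is 0-indexed offset 11.
U+34658 → 4-byte form F0 B4 99 98 at offsets 0–3.
U+03BA → 2-byte form CE BA at offsets 4–5.
U+1F3EA → 4-byte form F0 9F 8F AA at offsets 6–9.
U+1041F → 4-byte form F0 90 90 9F at offsets 10–13.
Offset 11 falls in char 4's range; it's byte 2 of F0 90 90 9F = 0x90.

0x90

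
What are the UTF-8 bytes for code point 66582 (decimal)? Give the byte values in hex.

U+10416 = 0x10416 = 66582 decimal. In range U+10000–U+10FFFF → 4-byte form: 11110xxx 10xxxxxx 10xxxxxx 10xxxxxx.
Binary (21 bits): 000010000010000010110.
Split 3+6+6+6: 000 | 010000 | 010000 | 010110.
Byte 1: 11110000 = 0xF0.
Byte 2: 10010000 = 0x90.
Byte 3: 10010000 = 0x90.
Byte 4: 10010110 = 0x96.

F0 90 90 96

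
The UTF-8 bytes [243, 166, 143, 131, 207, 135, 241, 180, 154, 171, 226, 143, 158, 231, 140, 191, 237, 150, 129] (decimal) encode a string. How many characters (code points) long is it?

6

Byte at offset 0: 0xF3 = 11110011 → 4-byte char (#1). Advance 4.
Byte at offset 4: 0xCF = 11001111 → 2-byte char (#2). Advance 2.
Byte at offset 6: 0xF1 = 11110001 → 4-byte char (#3). Advance 4.
Byte at offset 10: 0xE2 = 11100010 → 3-byte char (#4). Advance 3.
Byte at offset 13: 0xE7 = 11100111 → 3-byte char (#5). Advance 3.
Byte at offset 16: 0xED = 11101101 → 3-byte char (#6). Advance 3.
Reached end at offset 19 after 6 code points.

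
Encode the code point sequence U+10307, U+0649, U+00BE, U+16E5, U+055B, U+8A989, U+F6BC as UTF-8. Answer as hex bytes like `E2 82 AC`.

F0 90 8C 87 D9 89 C2 BE E1 9B A5 D5 9B F2 8A A6 89 EF 9A BC

U+10307: 4-byte form → F0 90 8C 87.
U+0649: 2-byte form → D9 89.
U+00BE: 2-byte form → C2 BE.
U+16E5: 3-byte form → E1 9B A5.
U+055B: 2-byte form → D5 9B.
U+8A989: 4-byte form → F2 8A A6 89.
U+F6BC: 3-byte form → EF 9A BC.
Concatenated (20 bytes): F0 90 8C 87 D9 89 C2 BE E1 9B A5 D5 9B F2 8A A6 89 EF 9A BC.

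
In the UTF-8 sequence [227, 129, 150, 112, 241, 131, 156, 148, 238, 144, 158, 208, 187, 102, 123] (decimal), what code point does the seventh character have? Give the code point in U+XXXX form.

Offset 0: leading byte 0xE3 = 11100011 → 3-byte char #1 = E3 81 96.
Offset 3: leading byte 0x70 = 01110000 → 1-byte char #2 = 70.
Offset 4: leading byte 0xF1 = 11110001 → 4-byte char #3 = F1 83 9C 94.
Offset 8: leading byte 0xEE = 11101110 → 3-byte char #4 = EE 90 9E.
Offset 11: leading byte 0xD0 = 11010000 → 2-byte char #5 = D0 BB.
Offset 13: leading byte 0x66 = 01100110 → 1-byte char #6 = 66.
Offset 14: leading byte 0x7B = 01111011 → 1-byte char #7 = 7B.
Leading byte 0x7B = 01111011 matches 0xxxxxxx → 1-byte sequence.
Byte 1: 0x7B = 01111011, payload 1111011 (7 bits).
Concatenate: 1111011 = 0x7B (7 bits → U+007B).

U+007B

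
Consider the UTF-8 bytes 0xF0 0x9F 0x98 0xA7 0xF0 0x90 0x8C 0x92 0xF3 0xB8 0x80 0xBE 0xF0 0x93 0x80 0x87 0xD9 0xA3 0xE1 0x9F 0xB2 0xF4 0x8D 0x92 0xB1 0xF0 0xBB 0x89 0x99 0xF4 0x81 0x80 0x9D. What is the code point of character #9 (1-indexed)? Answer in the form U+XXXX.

Offset 0: leading byte 0xF0 = 11110000 → 4-byte char #1 = F0 9F 98 A7.
Offset 4: leading byte 0xF0 = 11110000 → 4-byte char #2 = F0 90 8C 92.
Offset 8: leading byte 0xF3 = 11110011 → 4-byte char #3 = F3 B8 80 BE.
Offset 12: leading byte 0xF0 = 11110000 → 4-byte char #4 = F0 93 80 87.
Offset 16: leading byte 0xD9 = 11011001 → 2-byte char #5 = D9 A3.
Offset 18: leading byte 0xE1 = 11100001 → 3-byte char #6 = E1 9F B2.
Offset 21: leading byte 0xF4 = 11110100 → 4-byte char #7 = F4 8D 92 B1.
Offset 25: leading byte 0xF0 = 11110000 → 4-byte char #8 = F0 BB 89 99.
Offset 29: leading byte 0xF4 = 11110100 → 4-byte char #9 = F4 81 80 9D.
Leading byte 0xF4 = 11110100 matches 11110xxx → 4-byte sequence.
Byte 1: 0xF4 = 11110100, payload 100 (3 bits).
Byte 2: 0x81 = 10000001 (10xxxxxx ✓), payload 000001.
Byte 3: 0x80 = 10000000 (10xxxxxx ✓), payload 000000.
Byte 4: 0x9D = 10011101 (10xxxxxx ✓), payload 011101.
Concatenate: 100000001000000011101 = 0x10101D (21 bits → U+10101D).

U+10101D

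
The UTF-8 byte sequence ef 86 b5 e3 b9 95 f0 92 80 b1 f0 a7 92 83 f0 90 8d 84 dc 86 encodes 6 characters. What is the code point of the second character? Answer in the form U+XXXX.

Offset 0: leading byte 0xEF = 11101111 → 3-byte char #1 = EF 86 B5.
Offset 3: leading byte 0xE3 = 11100011 → 3-byte char #2 = E3 B9 95.
Leading byte 0xE3 = 11100011 matches 1110xxxx → 3-byte sequence.
Byte 1: 0xE3 = 11100011, payload 0011 (4 bits).
Byte 2: 0xB9 = 10111001 (10xxxxxx ✓), payload 111001.
Byte 3: 0x95 = 10010101 (10xxxxxx ✓), payload 010101.
Concatenate: 0011111001010101 = 0x3E55 (16 bits → U+3E55).

U+3E55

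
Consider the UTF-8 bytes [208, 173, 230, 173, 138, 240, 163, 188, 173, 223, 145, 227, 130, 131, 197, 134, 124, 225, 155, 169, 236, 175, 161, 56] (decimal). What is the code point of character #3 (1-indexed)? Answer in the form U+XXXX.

U+23F2D

Offset 0: leading byte 0xD0 = 11010000 → 2-byte char #1 = D0 AD.
Offset 2: leading byte 0xE6 = 11100110 → 3-byte char #2 = E6 AD 8A.
Offset 5: leading byte 0xF0 = 11110000 → 4-byte char #3 = F0 A3 BC AD.
Leading byte 0xF0 = 11110000 matches 11110xxx → 4-byte sequence.
Byte 1: 0xF0 = 11110000, payload 000 (3 bits).
Byte 2: 0xA3 = 10100011 (10xxxxxx ✓), payload 100011.
Byte 3: 0xBC = 10111100 (10xxxxxx ✓), payload 111100.
Byte 4: 0xAD = 10101101 (10xxxxxx ✓), payload 101101.
Concatenate: 000100011111100101101 = 0x23F2D (21 bits → U+23F2D).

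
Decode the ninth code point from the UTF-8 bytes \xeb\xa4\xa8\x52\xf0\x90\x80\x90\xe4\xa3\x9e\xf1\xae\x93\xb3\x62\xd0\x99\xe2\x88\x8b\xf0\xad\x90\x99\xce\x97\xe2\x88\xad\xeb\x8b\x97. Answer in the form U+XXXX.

U+2D419

Offset 0: leading byte 0xEB = 11101011 → 3-byte char #1 = EB A4 A8.
Offset 3: leading byte 0x52 = 01010010 → 1-byte char #2 = 52.
Offset 4: leading byte 0xF0 = 11110000 → 4-byte char #3 = F0 90 80 90.
Offset 8: leading byte 0xE4 = 11100100 → 3-byte char #4 = E4 A3 9E.
Offset 11: leading byte 0xF1 = 11110001 → 4-byte char #5 = F1 AE 93 B3.
Offset 15: leading byte 0x62 = 01100010 → 1-byte char #6 = 62.
Offset 16: leading byte 0xD0 = 11010000 → 2-byte char #7 = D0 99.
Offset 18: leading byte 0xE2 = 11100010 → 3-byte char #8 = E2 88 8B.
Offset 21: leading byte 0xF0 = 11110000 → 4-byte char #9 = F0 AD 90 99.
Leading byte 0xF0 = 11110000 matches 11110xxx → 4-byte sequence.
Byte 1: 0xF0 = 11110000, payload 000 (3 bits).
Byte 2: 0xAD = 10101101 (10xxxxxx ✓), payload 101101.
Byte 3: 0x90 = 10010000 (10xxxxxx ✓), payload 010000.
Byte 4: 0x99 = 10011001 (10xxxxxx ✓), payload 011001.
Concatenate: 000101101010000011001 = 0x2D419 (21 bits → U+2D419).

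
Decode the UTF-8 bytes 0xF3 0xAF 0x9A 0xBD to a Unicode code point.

U+EF6BD

Leading byte 0xF3 = 11110011 matches 11110xxx → 4-byte sequence.
Byte 1: 0xF3 = 11110011, payload 011 (3 bits).
Byte 2: 0xAF = 10101111 (10xxxxxx ✓), payload 101111.
Byte 3: 0x9A = 10011010 (10xxxxxx ✓), payload 011010.
Byte 4: 0xBD = 10111101 (10xxxxxx ✓), payload 111101.
Concatenate: 011101111011010111101 = 0xEF6BD (21 bits → U+EF6BD).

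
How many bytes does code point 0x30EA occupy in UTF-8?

3

U+30EA = 0x30EA. UTF-8 uses 1 byte below 0x80, 2 below 0x800, 3 below 0x10000, 4 up to 0x10FFFF. 0x30EA is in U+0800–U+FFFF → 3 bytes.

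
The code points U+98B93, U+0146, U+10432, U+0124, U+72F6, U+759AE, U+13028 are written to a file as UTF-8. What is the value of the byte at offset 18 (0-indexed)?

0xAE

U+98B93 → 4-byte form F2 98 AE 93 at offsets 0–3.
U+0146 → 2-byte form C5 86 at offsets 4–5.
U+10432 → 4-byte form F0 90 90 B2 at offsets 6–9.
U+0124 → 2-byte form C4 A4 at offsets 10–11.
U+72F6 → 3-byte form E7 8B B6 at offsets 12–14.
U+759AE → 4-byte form F1 B5 A6 AE at offsets 15–18.
Offset 18 falls in char 6's range; it's byte 4 of F1 B5 A6 AE = 0xAE.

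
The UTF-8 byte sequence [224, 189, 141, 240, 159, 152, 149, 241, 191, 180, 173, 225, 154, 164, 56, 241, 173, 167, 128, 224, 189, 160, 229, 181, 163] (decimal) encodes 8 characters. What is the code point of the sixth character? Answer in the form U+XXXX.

Offset 0: leading byte 0xE0 = 11100000 → 3-byte char #1 = E0 BD 8D.
Offset 3: leading byte 0xF0 = 11110000 → 4-byte char #2 = F0 9F 98 95.
Offset 7: leading byte 0xF1 = 11110001 → 4-byte char #3 = F1 BF B4 AD.
Offset 11: leading byte 0xE1 = 11100001 → 3-byte char #4 = E1 9A A4.
Offset 14: leading byte 0x38 = 00111000 → 1-byte char #5 = 38.
Offset 15: leading byte 0xF1 = 11110001 → 4-byte char #6 = F1 AD A7 80.
Leading byte 0xF1 = 11110001 matches 11110xxx → 4-byte sequence.
Byte 1: 0xF1 = 11110001, payload 001 (3 bits).
Byte 2: 0xAD = 10101101 (10xxxxxx ✓), payload 101101.
Byte 3: 0xA7 = 10100111 (10xxxxxx ✓), payload 100111.
Byte 4: 0x80 = 10000000 (10xxxxxx ✓), payload 000000.
Concatenate: 001101101100111000000 = 0x6D9C0 (21 bits → U+6D9C0).

U+6D9C0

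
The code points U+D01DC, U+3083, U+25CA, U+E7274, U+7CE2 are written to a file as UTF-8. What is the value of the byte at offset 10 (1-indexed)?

0x8A

1-indexed offset 10 is 0-indexed offset 9.
U+D01DC → 4-byte form F3 90 87 9C at offsets 0–3.
U+3083 → 3-byte form E3 82 83 at offsets 4–6.
U+25CA → 3-byte form E2 97 8A at offsets 7–9.
Offset 9 falls in char 3's range; it's byte 3 of E2 97 8A = 0x8A.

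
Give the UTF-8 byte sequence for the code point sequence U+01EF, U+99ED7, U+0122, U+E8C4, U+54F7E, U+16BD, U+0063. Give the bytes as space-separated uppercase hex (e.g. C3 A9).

U+01EF: 2-byte form → C7 AF.
U+99ED7: 4-byte form → F2 99 BB 97.
U+0122: 2-byte form → C4 A2.
U+E8C4: 3-byte form → EE A3 84.
U+54F7E: 4-byte form → F1 94 BD BE.
U+16BD: 3-byte form → E1 9A BD.
U+0063: 1-byte form → 63.
Concatenated (19 bytes): C7 AF F2 99 BB 97 C4 A2 EE A3 84 F1 94 BD BE E1 9A BD 63.

C7 AF F2 99 BB 97 C4 A2 EE A3 84 F1 94 BD BE E1 9A BD 63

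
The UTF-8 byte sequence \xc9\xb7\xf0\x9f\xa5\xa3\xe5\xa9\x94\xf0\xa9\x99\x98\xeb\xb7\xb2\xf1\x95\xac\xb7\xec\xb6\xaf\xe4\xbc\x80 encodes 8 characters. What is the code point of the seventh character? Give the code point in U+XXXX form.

Offset 0: leading byte 0xC9 = 11001001 → 2-byte char #1 = C9 B7.
Offset 2: leading byte 0xF0 = 11110000 → 4-byte char #2 = F0 9F A5 A3.
Offset 6: leading byte 0xE5 = 11100101 → 3-byte char #3 = E5 A9 94.
Offset 9: leading byte 0xF0 = 11110000 → 4-byte char #4 = F0 A9 99 98.
Offset 13: leading byte 0xEB = 11101011 → 3-byte char #5 = EB B7 B2.
Offset 16: leading byte 0xF1 = 11110001 → 4-byte char #6 = F1 95 AC B7.
Offset 20: leading byte 0xEC = 11101100 → 3-byte char #7 = EC B6 AF.
Leading byte 0xEC = 11101100 matches 1110xxxx → 3-byte sequence.
Byte 1: 0xEC = 11101100, payload 1100 (4 bits).
Byte 2: 0xB6 = 10110110 (10xxxxxx ✓), payload 110110.
Byte 3: 0xAF = 10101111 (10xxxxxx ✓), payload 101111.
Concatenate: 1100110110101111 = 0xCDAF (16 bits → U+CDAF).

U+CDAF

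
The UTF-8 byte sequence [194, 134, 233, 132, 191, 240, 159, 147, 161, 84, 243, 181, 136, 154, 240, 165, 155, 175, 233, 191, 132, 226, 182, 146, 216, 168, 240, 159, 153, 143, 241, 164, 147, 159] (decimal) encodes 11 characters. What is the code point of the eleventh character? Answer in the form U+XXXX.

Offset 0: leading byte 0xC2 = 11000010 → 2-byte char #1 = C2 86.
Offset 2: leading byte 0xE9 = 11101001 → 3-byte char #2 = E9 84 BF.
Offset 5: leading byte 0xF0 = 11110000 → 4-byte char #3 = F0 9F 93 A1.
Offset 9: leading byte 0x54 = 01010100 → 1-byte char #4 = 54.
Offset 10: leading byte 0xF3 = 11110011 → 4-byte char #5 = F3 B5 88 9A.
Offset 14: leading byte 0xF0 = 11110000 → 4-byte char #6 = F0 A5 9B AF.
Offset 18: leading byte 0xE9 = 11101001 → 3-byte char #7 = E9 BF 84.
Offset 21: leading byte 0xE2 = 11100010 → 3-byte char #8 = E2 B6 92.
Offset 24: leading byte 0xD8 = 11011000 → 2-byte char #9 = D8 A8.
Offset 26: leading byte 0xF0 = 11110000 → 4-byte char #10 = F0 9F 99 8F.
Offset 30: leading byte 0xF1 = 11110001 → 4-byte char #11 = F1 A4 93 9F.
Leading byte 0xF1 = 11110001 matches 11110xxx → 4-byte sequence.
Byte 1: 0xF1 = 11110001, payload 001 (3 bits).
Byte 2: 0xA4 = 10100100 (10xxxxxx ✓), payload 100100.
Byte 3: 0x93 = 10010011 (10xxxxxx ✓), payload 010011.
Byte 4: 0x9F = 10011111 (10xxxxxx ✓), payload 011111.
Concatenate: 001100100010011011111 = 0x644DF (21 bits → U+644DF).

U+644DF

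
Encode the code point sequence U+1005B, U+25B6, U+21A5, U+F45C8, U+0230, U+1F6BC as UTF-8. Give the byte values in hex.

U+1005B: 4-byte form → F0 90 81 9B.
U+25B6: 3-byte form → E2 96 B6.
U+21A5: 3-byte form → E2 86 A5.
U+F45C8: 4-byte form → F3 B4 97 88.
U+0230: 2-byte form → C8 B0.
U+1F6BC: 4-byte form → F0 9F 9A BC.
Concatenated (20 bytes): F0 90 81 9B E2 96 B6 E2 86 A5 F3 B4 97 88 C8 B0 F0 9F 9A BC.

F0 90 81 9B E2 96 B6 E2 86 A5 F3 B4 97 88 C8 B0 F0 9F 9A BC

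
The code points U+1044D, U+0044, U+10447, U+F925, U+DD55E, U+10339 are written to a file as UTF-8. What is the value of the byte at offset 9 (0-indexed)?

U+1044D → 4-byte form F0 90 91 8D at offsets 0–3.
U+0044 → 1-byte form 44 at offsets 4–4.
U+10447 → 4-byte form F0 90 91 87 at offsets 5–8.
U+F925 → 3-byte form EF A4 A5 at offsets 9–11.
Offset 9 falls in char 4's range; it's byte 1 of EF A4 A5 = 0xEF.

0xEF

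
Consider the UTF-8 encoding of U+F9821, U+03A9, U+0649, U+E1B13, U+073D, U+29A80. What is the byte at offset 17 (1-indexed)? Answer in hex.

1-indexed offset 17 is 0-indexed offset 16.
U+F9821 → 4-byte form F3 B9 A0 A1 at offsets 0–3.
U+03A9 → 2-byte form CE A9 at offsets 4–5.
U+0649 → 2-byte form D9 89 at offsets 6–7.
U+E1B13 → 4-byte form F3 A1 AC 93 at offsets 8–11.
U+073D → 2-byte form DC BD at offsets 12–13.
U+29A80 → 4-byte form F0 A9 AA 80 at offsets 14–17.
Offset 16 falls in char 6's range; it's byte 3 of F0 A9 AA 80 = 0xAA.

0xAA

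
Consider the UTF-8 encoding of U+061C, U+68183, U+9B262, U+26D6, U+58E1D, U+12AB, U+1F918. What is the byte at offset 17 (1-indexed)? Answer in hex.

0x9D

1-indexed offset 17 is 0-indexed offset 16.
U+061C → 2-byte form D8 9C at offsets 0–1.
U+68183 → 4-byte form F1 A8 86 83 at offsets 2–5.
U+9B262 → 4-byte form F2 9B 89 A2 at offsets 6–9.
U+26D6 → 3-byte form E2 9B 96 at offsets 10–12.
U+58E1D → 4-byte form F1 98 B8 9D at offsets 13–16.
Offset 16 falls in char 5's range; it's byte 4 of F1 98 B8 9D = 0x9D.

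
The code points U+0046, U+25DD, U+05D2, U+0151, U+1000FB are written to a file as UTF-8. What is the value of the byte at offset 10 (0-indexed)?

0x83

U+0046 → 1-byte form 46 at offsets 0–0.
U+25DD → 3-byte form E2 97 9D at offsets 1–3.
U+05D2 → 2-byte form D7 92 at offsets 4–5.
U+0151 → 2-byte form C5 91 at offsets 6–7.
U+1000FB → 4-byte form F4 80 83 BB at offsets 8–11.
Offset 10 falls in char 5's range; it's byte 3 of F4 80 83 BB = 0x83.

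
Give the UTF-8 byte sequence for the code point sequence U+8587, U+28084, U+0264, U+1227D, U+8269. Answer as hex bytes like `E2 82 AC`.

E8 96 87 F0 A8 82 84 C9 A4 F0 92 89 BD E8 89 A9

U+8587: 3-byte form → E8 96 87.
U+28084: 4-byte form → F0 A8 82 84.
U+0264: 2-byte form → C9 A4.
U+1227D: 4-byte form → F0 92 89 BD.
U+8269: 3-byte form → E8 89 A9.
Concatenated (16 bytes): E8 96 87 F0 A8 82 84 C9 A4 F0 92 89 BD E8 89 A9.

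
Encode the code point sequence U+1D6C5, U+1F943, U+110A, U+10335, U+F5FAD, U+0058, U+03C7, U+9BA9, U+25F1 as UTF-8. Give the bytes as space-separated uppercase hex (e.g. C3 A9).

U+1D6C5: 4-byte form → F0 9D 9B 85.
U+1F943: 4-byte form → F0 9F A5 83.
U+110A: 3-byte form → E1 84 8A.
U+10335: 4-byte form → F0 90 8C B5.
U+F5FAD: 4-byte form → F3 B5 BE AD.
U+0058: 1-byte form → 58.
U+03C7: 2-byte form → CF 87.
U+9BA9: 3-byte form → E9 AE A9.
U+25F1: 3-byte form → E2 97 B1.
Concatenated (28 bytes): F0 9D 9B 85 F0 9F A5 83 E1 84 8A F0 90 8C B5 F3 B5 BE AD 58 CF 87 E9 AE A9 E2 97 B1.

F0 9D 9B 85 F0 9F A5 83 E1 84 8A F0 90 8C B5 F3 B5 BE AD 58 CF 87 E9 AE A9 E2 97 B1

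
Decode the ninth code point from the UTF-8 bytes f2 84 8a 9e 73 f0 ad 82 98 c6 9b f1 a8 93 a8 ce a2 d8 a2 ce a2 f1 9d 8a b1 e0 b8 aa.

Offset 0: leading byte 0xF2 = 11110010 → 4-byte char #1 = F2 84 8A 9E.
Offset 4: leading byte 0x73 = 01110011 → 1-byte char #2 = 73.
Offset 5: leading byte 0xF0 = 11110000 → 4-byte char #3 = F0 AD 82 98.
Offset 9: leading byte 0xC6 = 11000110 → 2-byte char #4 = C6 9B.
Offset 11: leading byte 0xF1 = 11110001 → 4-byte char #5 = F1 A8 93 A8.
Offset 15: leading byte 0xCE = 11001110 → 2-byte char #6 = CE A2.
Offset 17: leading byte 0xD8 = 11011000 → 2-byte char #7 = D8 A2.
Offset 19: leading byte 0xCE = 11001110 → 2-byte char #8 = CE A2.
Offset 21: leading byte 0xF1 = 11110001 → 4-byte char #9 = F1 9D 8A B1.
Leading byte 0xF1 = 11110001 matches 11110xxx → 4-byte sequence.
Byte 1: 0xF1 = 11110001, payload 001 (3 bits).
Byte 2: 0x9D = 10011101 (10xxxxxx ✓), payload 011101.
Byte 3: 0x8A = 10001010 (10xxxxxx ✓), payload 001010.
Byte 4: 0xB1 = 10110001 (10xxxxxx ✓), payload 110001.
Concatenate: 001011101001010110001 = 0x5D2B1 (21 bits → U+5D2B1).

U+5D2B1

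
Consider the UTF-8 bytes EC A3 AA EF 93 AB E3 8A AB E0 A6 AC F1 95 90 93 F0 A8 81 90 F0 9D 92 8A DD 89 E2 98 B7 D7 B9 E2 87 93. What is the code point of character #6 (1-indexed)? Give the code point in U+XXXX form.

U+28050

Offset 0: leading byte 0xEC = 11101100 → 3-byte char #1 = EC A3 AA.
Offset 3: leading byte 0xEF = 11101111 → 3-byte char #2 = EF 93 AB.
Offset 6: leading byte 0xE3 = 11100011 → 3-byte char #3 = E3 8A AB.
Offset 9: leading byte 0xE0 = 11100000 → 3-byte char #4 = E0 A6 AC.
Offset 12: leading byte 0xF1 = 11110001 → 4-byte char #5 = F1 95 90 93.
Offset 16: leading byte 0xF0 = 11110000 → 4-byte char #6 = F0 A8 81 90.
Leading byte 0xF0 = 11110000 matches 11110xxx → 4-byte sequence.
Byte 1: 0xF0 = 11110000, payload 000 (3 bits).
Byte 2: 0xA8 = 10101000 (10xxxxxx ✓), payload 101000.
Byte 3: 0x81 = 10000001 (10xxxxxx ✓), payload 000001.
Byte 4: 0x90 = 10010000 (10xxxxxx ✓), payload 010000.
Concatenate: 000101000000001010000 = 0x28050 (21 bits → U+28050).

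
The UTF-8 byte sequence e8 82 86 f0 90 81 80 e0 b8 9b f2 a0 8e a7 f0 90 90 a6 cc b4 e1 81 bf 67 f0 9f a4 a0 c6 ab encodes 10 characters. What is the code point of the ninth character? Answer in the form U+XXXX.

Offset 0: leading byte 0xE8 = 11101000 → 3-byte char #1 = E8 82 86.
Offset 3: leading byte 0xF0 = 11110000 → 4-byte char #2 = F0 90 81 80.
Offset 7: leading byte 0xE0 = 11100000 → 3-byte char #3 = E0 B8 9B.
Offset 10: leading byte 0xF2 = 11110010 → 4-byte char #4 = F2 A0 8E A7.
Offset 14: leading byte 0xF0 = 11110000 → 4-byte char #5 = F0 90 90 A6.
Offset 18: leading byte 0xCC = 11001100 → 2-byte char #6 = CC B4.
Offset 20: leading byte 0xE1 = 11100001 → 3-byte char #7 = E1 81 BF.
Offset 23: leading byte 0x67 = 01100111 → 1-byte char #8 = 67.
Offset 24: leading byte 0xF0 = 11110000 → 4-byte char #9 = F0 9F A4 A0.
Leading byte 0xF0 = 11110000 matches 11110xxx → 4-byte sequence.
Byte 1: 0xF0 = 11110000, payload 000 (3 bits).
Byte 2: 0x9F = 10011111 (10xxxxxx ✓), payload 011111.
Byte 3: 0xA4 = 10100100 (10xxxxxx ✓), payload 100100.
Byte 4: 0xA0 = 10100000 (10xxxxxx ✓), payload 100000.
Concatenate: 000011111100100100000 = 0x1F920 (21 bits → U+1F920).

U+1F920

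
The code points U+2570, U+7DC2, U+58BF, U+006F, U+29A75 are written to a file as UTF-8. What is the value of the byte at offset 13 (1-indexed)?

1-indexed offset 13 is 0-indexed offset 12.
U+2570 → 3-byte form E2 95 B0 at offsets 0–2.
U+7DC2 → 3-byte form E7 B7 82 at offsets 3–5.
U+58BF → 3-byte form E5 A2 BF at offsets 6–8.
U+006F → 1-byte form 6F at offsets 9–9.
U+29A75 → 4-byte form F0 A9 A9 B5 at offsets 10–13.
Offset 12 falls in char 5's range; it's byte 3 of F0 A9 A9 B5 = 0xA9.

0xA9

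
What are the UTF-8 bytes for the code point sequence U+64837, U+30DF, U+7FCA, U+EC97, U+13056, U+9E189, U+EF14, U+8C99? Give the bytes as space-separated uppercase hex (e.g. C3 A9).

U+64837: 4-byte form → F1 A4 A0 B7.
U+30DF: 3-byte form → E3 83 9F.
U+7FCA: 3-byte form → E7 BF 8A.
U+EC97: 3-byte form → EE B2 97.
U+13056: 4-byte form → F0 93 81 96.
U+9E189: 4-byte form → F2 9E 86 89.
U+EF14: 3-byte form → EE BC 94.
U+8C99: 3-byte form → E8 B2 99.
Concatenated (27 bytes): F1 A4 A0 B7 E3 83 9F E7 BF 8A EE B2 97 F0 93 81 96 F2 9E 86 89 EE BC 94 E8 B2 99.

F1 A4 A0 B7 E3 83 9F E7 BF 8A EE B2 97 F0 93 81 96 F2 9E 86 89 EE BC 94 E8 B2 99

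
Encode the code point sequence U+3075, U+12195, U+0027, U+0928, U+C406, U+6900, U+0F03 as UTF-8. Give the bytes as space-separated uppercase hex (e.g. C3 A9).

U+3075: 3-byte form → E3 81 B5.
U+12195: 4-byte form → F0 92 86 95.
U+0027: 1-byte form → 27.
U+0928: 3-byte form → E0 A4 A8.
U+C406: 3-byte form → EC 90 86.
U+6900: 3-byte form → E6 A4 80.
U+0F03: 3-byte form → E0 BC 83.
Concatenated (20 bytes): E3 81 B5 F0 92 86 95 27 E0 A4 A8 EC 90 86 E6 A4 80 E0 BC 83.

E3 81 B5 F0 92 86 95 27 E0 A4 A8 EC 90 86 E6 A4 80 E0 BC 83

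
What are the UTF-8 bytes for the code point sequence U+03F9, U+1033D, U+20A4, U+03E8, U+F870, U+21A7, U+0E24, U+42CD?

U+03F9: 2-byte form → CF B9.
U+1033D: 4-byte form → F0 90 8C BD.
U+20A4: 3-byte form → E2 82 A4.
U+03E8: 2-byte form → CF A8.
U+F870: 3-byte form → EF A1 B0.
U+21A7: 3-byte form → E2 86 A7.
U+0E24: 3-byte form → E0 B8 A4.
U+42CD: 3-byte form → E4 8B 8D.
Concatenated (23 bytes): CF B9 F0 90 8C BD E2 82 A4 CF A8 EF A1 B0 E2 86 A7 E0 B8 A4 E4 8B 8D.

CF B9 F0 90 8C BD E2 82 A4 CF A8 EF A1 B0 E2 86 A7 E0 B8 A4 E4 8B 8D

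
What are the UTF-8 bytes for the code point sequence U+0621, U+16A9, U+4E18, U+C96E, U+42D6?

D8 A1 E1 9A A9 E4 B8 98 EC A5 AE E4 8B 96

U+0621: 2-byte form → D8 A1.
U+16A9: 3-byte form → E1 9A A9.
U+4E18: 3-byte form → E4 B8 98.
U+C96E: 3-byte form → EC A5 AE.
U+42D6: 3-byte form → E4 8B 96.
Concatenated (14 bytes): D8 A1 E1 9A A9 E4 B8 98 EC A5 AE E4 8B 96.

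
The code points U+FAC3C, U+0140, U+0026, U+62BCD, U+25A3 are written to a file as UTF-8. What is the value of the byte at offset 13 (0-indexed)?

0xA3

U+FAC3C → 4-byte form F3 BA B0 BC at offsets 0–3.
U+0140 → 2-byte form C5 80 at offsets 4–5.
U+0026 → 1-byte form 26 at offsets 6–6.
U+62BCD → 4-byte form F1 A2 AF 8D at offsets 7–10.
U+25A3 → 3-byte form E2 96 A3 at offsets 11–13.
Offset 13 falls in char 5's range; it's byte 3 of E2 96 A3 = 0xA3.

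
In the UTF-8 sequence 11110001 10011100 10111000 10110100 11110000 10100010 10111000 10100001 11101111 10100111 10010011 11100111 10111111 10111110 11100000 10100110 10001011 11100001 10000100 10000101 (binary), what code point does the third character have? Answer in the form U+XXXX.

U+F9D3

Offset 0: leading byte 0xF1 = 11110001 → 4-byte char #1 = F1 9C B8 B4.
Offset 4: leading byte 0xF0 = 11110000 → 4-byte char #2 = F0 A2 B8 A1.
Offset 8: leading byte 0xEF = 11101111 → 3-byte char #3 = EF A7 93.
Leading byte 0xEF = 11101111 matches 1110xxxx → 3-byte sequence.
Byte 1: 0xEF = 11101111, payload 1111 (4 bits).
Byte 2: 0xA7 = 10100111 (10xxxxxx ✓), payload 100111.
Byte 3: 0x93 = 10010011 (10xxxxxx ✓), payload 010011.
Concatenate: 1111100111010011 = 0xF9D3 (16 bits → U+F9D3).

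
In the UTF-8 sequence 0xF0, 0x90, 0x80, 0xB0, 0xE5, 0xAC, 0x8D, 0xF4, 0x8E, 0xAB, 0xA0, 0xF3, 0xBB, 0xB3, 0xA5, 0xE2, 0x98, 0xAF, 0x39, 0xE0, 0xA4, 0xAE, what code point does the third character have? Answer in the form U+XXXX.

Offset 0: leading byte 0xF0 = 11110000 → 4-byte char #1 = F0 90 80 B0.
Offset 4: leading byte 0xE5 = 11100101 → 3-byte char #2 = E5 AC 8D.
Offset 7: leading byte 0xF4 = 11110100 → 4-byte char #3 = F4 8E AB A0.
Leading byte 0xF4 = 11110100 matches 11110xxx → 4-byte sequence.
Byte 1: 0xF4 = 11110100, payload 100 (3 bits).
Byte 2: 0x8E = 10001110 (10xxxxxx ✓), payload 001110.
Byte 3: 0xAB = 10101011 (10xxxxxx ✓), payload 101011.
Byte 4: 0xA0 = 10100000 (10xxxxxx ✓), payload 100000.
Concatenate: 100001110101011100000 = 0x10EAE0 (21 bits → U+10EAE0).

U+10EAE0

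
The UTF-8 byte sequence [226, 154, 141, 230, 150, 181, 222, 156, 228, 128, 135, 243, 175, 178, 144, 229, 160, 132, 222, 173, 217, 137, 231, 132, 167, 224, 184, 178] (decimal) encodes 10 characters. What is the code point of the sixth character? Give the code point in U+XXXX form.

U+5804

Offset 0: leading byte 0xE2 = 11100010 → 3-byte char #1 = E2 9A 8D.
Offset 3: leading byte 0xE6 = 11100110 → 3-byte char #2 = E6 96 B5.
Offset 6: leading byte 0xDE = 11011110 → 2-byte char #3 = DE 9C.
Offset 8: leading byte 0xE4 = 11100100 → 3-byte char #4 = E4 80 87.
Offset 11: leading byte 0xF3 = 11110011 → 4-byte char #5 = F3 AF B2 90.
Offset 15: leading byte 0xE5 = 11100101 → 3-byte char #6 = E5 A0 84.
Leading byte 0xE5 = 11100101 matches 1110xxxx → 3-byte sequence.
Byte 1: 0xE5 = 11100101, payload 0101 (4 bits).
Byte 2: 0xA0 = 10100000 (10xxxxxx ✓), payload 100000.
Byte 3: 0x84 = 10000100 (10xxxxxx ✓), payload 000100.
Concatenate: 0101100000000100 = 0x5804 (16 bits → U+5804).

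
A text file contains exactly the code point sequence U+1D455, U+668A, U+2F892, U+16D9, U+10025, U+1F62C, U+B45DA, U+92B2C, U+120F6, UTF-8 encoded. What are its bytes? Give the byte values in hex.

F0 9D 91 95 E6 9A 8A F0 AF A2 92 E1 9B 99 F0 90 80 A5 F0 9F 98 AC F2 B4 97 9A F2 92 AC AC F0 92 83 B6

U+1D455: 4-byte form → F0 9D 91 95.
U+668A: 3-byte form → E6 9A 8A.
U+2F892: 4-byte form → F0 AF A2 92.
U+16D9: 3-byte form → E1 9B 99.
U+10025: 4-byte form → F0 90 80 A5.
U+1F62C: 4-byte form → F0 9F 98 AC.
U+B45DA: 4-byte form → F2 B4 97 9A.
U+92B2C: 4-byte form → F2 92 AC AC.
U+120F6: 4-byte form → F0 92 83 B6.
Concatenated (34 bytes): F0 9D 91 95 E6 9A 8A F0 AF A2 92 E1 9B 99 F0 90 80 A5 F0 9F 98 AC F2 B4 97 9A F2 92 AC AC F0 92 83 B6.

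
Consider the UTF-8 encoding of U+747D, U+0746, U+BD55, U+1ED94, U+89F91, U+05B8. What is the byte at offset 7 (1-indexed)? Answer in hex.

0xB5

1-indexed offset 7 is 0-indexed offset 6.
U+747D → 3-byte form E7 91 BD at offsets 0–2.
U+0746 → 2-byte form DD 86 at offsets 3–4.
U+BD55 → 3-byte form EB B5 95 at offsets 5–7.
Offset 6 falls in char 3's range; it's byte 2 of EB B5 95 = 0xB5.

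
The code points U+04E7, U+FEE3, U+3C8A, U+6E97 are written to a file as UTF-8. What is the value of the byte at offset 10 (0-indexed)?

0x97

U+04E7 → 2-byte form D3 A7 at offsets 0–1.
U+FEE3 → 3-byte form EF BB A3 at offsets 2–4.
U+3C8A → 3-byte form E3 B2 8A at offsets 5–7.
U+6E97 → 3-byte form E6 BA 97 at offsets 8–10.
Offset 10 falls in char 4's range; it's byte 3 of E6 BA 97 = 0x97.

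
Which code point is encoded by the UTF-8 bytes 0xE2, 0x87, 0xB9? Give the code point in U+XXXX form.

U+21F9

Leading byte 0xE2 = 11100010 matches 1110xxxx → 3-byte sequence.
Byte 1: 0xE2 = 11100010, payload 0010 (4 bits).
Byte 2: 0x87 = 10000111 (10xxxxxx ✓), payload 000111.
Byte 3: 0xB9 = 10111001 (10xxxxxx ✓), payload 111001.
Concatenate: 0010000111111001 = 0x21F9 (16 bits → U+21F9).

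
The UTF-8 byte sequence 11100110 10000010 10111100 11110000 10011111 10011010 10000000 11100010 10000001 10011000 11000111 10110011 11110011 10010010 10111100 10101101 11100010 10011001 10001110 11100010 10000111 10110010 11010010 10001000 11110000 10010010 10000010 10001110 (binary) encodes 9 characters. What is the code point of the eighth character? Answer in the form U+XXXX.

U+0488

Offset 0: leading byte 0xE6 = 11100110 → 3-byte char #1 = E6 82 BC.
Offset 3: leading byte 0xF0 = 11110000 → 4-byte char #2 = F0 9F 9A 80.
Offset 7: leading byte 0xE2 = 11100010 → 3-byte char #3 = E2 81 98.
Offset 10: leading byte 0xC7 = 11000111 → 2-byte char #4 = C7 B3.
Offset 12: leading byte 0xF3 = 11110011 → 4-byte char #5 = F3 92 BC AD.
Offset 16: leading byte 0xE2 = 11100010 → 3-byte char #6 = E2 99 8E.
Offset 19: leading byte 0xE2 = 11100010 → 3-byte char #7 = E2 87 B2.
Offset 22: leading byte 0xD2 = 11010010 → 2-byte char #8 = D2 88.
Leading byte 0xD2 = 11010010 matches 110xxxxx → 2-byte sequence.
Byte 1: 0xD2 = 11010010, payload 10010 (5 bits).
Byte 2: 0x88 = 10001000 (10xxxxxx ✓), payload 001000.
Concatenate: 10010001000 = 0x488 (11 bits → U+0488).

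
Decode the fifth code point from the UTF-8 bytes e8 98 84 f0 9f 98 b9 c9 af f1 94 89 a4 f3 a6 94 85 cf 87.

Offset 0: leading byte 0xE8 = 11101000 → 3-byte char #1 = E8 98 84.
Offset 3: leading byte 0xF0 = 11110000 → 4-byte char #2 = F0 9F 98 B9.
Offset 7: leading byte 0xC9 = 11001001 → 2-byte char #3 = C9 AF.
Offset 9: leading byte 0xF1 = 11110001 → 4-byte char #4 = F1 94 89 A4.
Offset 13: leading byte 0xF3 = 11110011 → 4-byte char #5 = F3 A6 94 85.
Leading byte 0xF3 = 11110011 matches 11110xxx → 4-byte sequence.
Byte 1: 0xF3 = 11110011, payload 011 (3 bits).
Byte 2: 0xA6 = 10100110 (10xxxxxx ✓), payload 100110.
Byte 3: 0x94 = 10010100 (10xxxxxx ✓), payload 010100.
Byte 4: 0x85 = 10000101 (10xxxxxx ✓), payload 000101.
Concatenate: 011100110010100000101 = 0xE6505 (21 bits → U+E6505).

U+E6505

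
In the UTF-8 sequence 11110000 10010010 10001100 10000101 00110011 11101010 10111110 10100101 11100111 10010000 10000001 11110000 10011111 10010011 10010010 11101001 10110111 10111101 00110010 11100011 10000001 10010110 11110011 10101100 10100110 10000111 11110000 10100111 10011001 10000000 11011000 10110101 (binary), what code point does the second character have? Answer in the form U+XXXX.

Offset 0: leading byte 0xF0 = 11110000 → 4-byte char #1 = F0 92 8C 85.
Offset 4: leading byte 0x33 = 00110011 → 1-byte char #2 = 33.
Leading byte 0x33 = 00110011 matches 0xxxxxxx → 1-byte sequence.
Byte 1: 0x33 = 00110011, payload 0110011 (7 bits).
Concatenate: 0110011 = 0x33 (7 bits → U+0033).

U+0033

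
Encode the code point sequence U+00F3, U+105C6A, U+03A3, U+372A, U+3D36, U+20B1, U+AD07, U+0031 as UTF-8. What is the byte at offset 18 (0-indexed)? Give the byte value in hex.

0xB4

U+00F3 → 2-byte form C3 B3 at offsets 0–1.
U+105C6A → 4-byte form F4 85 B1 AA at offsets 2–5.
U+03A3 → 2-byte form CE A3 at offsets 6–7.
U+372A → 3-byte form E3 9C AA at offsets 8–10.
U+3D36 → 3-byte form E3 B4 B6 at offsets 11–13.
U+20B1 → 3-byte form E2 82 B1 at offsets 14–16.
U+AD07 → 3-byte form EA B4 87 at offsets 17–19.
Offset 18 falls in char 7's range; it's byte 2 of EA B4 87 = 0xB4.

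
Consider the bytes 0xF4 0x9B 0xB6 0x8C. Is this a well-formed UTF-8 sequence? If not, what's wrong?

Leading byte 0xF4 = 11110100 → 4-byte form.
Payload = 0x11BD8C, which exceeds U+10FFFF, the maximum Unicode code point. (Leading bytes F5–FF, or F4 followed by ≥ 0x90, are invalid.)

invalid (encodes a value above U+10FFFF)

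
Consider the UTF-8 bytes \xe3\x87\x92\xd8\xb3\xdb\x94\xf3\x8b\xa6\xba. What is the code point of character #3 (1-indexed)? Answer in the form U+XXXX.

U+06D4

Offset 0: leading byte 0xE3 = 11100011 → 3-byte char #1 = E3 87 92.
Offset 3: leading byte 0xD8 = 11011000 → 2-byte char #2 = D8 B3.
Offset 5: leading byte 0xDB = 11011011 → 2-byte char #3 = DB 94.
Leading byte 0xDB = 11011011 matches 110xxxxx → 2-byte sequence.
Byte 1: 0xDB = 11011011, payload 11011 (5 bits).
Byte 2: 0x94 = 10010100 (10xxxxxx ✓), payload 010100.
Concatenate: 11011010100 = 0x6D4 (11 bits → U+06D4).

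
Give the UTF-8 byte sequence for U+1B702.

U+1B702 = 0x1B702 = 112386 decimal. In range U+10000–U+10FFFF → 4-byte form: 11110xxx 10xxxxxx 10xxxxxx 10xxxxxx.
Binary (21 bits): 000011011011100000010.
Split 3+6+6+6: 000 | 011011 | 011100 | 000010.
Byte 1: 11110000 = 0xF0.
Byte 2: 10011011 = 0x9B.
Byte 3: 10011100 = 0x9C.
Byte 4: 10000010 = 0x82.

F0 9B 9C 82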